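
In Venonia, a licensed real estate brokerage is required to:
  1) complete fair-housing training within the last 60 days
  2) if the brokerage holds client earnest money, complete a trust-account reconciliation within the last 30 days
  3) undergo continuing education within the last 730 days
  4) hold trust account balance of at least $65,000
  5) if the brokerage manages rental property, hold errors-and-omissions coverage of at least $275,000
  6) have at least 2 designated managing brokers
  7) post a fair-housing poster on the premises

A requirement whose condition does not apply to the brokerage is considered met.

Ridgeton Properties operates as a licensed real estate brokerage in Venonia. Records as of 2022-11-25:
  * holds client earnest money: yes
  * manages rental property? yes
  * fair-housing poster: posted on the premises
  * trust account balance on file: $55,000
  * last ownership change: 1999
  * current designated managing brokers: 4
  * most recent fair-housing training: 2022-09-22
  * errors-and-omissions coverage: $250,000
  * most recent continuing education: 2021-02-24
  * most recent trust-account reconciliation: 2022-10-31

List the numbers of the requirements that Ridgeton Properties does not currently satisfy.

1, 4, 5

1. fair-housing training 64 days ago vs limit 60 → not met
2. condition 'holds client earnest money' holds; trust-account reconciliation 25 days ago vs limit 30 → met
3. continuing education 639 days ago vs limit 730 → met
4. trust account balance $55,000 < $65,000 → not met
5. condition 'manages rental property' holds; errors-and-omissions coverage $250,000 < $275,000 → not met
6. designated managing brokers 4 ≥ 2 → met
7. fair-housing poster present → met
Not met: 1, 4, 5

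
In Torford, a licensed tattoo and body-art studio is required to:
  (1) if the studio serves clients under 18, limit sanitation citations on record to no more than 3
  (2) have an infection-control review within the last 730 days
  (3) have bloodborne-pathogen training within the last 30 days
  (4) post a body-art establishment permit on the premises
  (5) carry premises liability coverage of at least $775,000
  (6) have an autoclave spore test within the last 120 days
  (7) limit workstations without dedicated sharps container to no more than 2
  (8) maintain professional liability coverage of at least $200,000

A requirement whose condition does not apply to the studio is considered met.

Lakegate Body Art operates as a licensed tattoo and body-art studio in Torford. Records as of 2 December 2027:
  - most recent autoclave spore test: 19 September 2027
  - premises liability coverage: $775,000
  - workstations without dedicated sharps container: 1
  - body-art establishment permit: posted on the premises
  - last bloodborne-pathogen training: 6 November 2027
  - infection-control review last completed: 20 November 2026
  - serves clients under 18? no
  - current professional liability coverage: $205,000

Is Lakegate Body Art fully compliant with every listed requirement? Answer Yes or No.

1. condition 'serves clients under 18' does not hold → requirement n/a → met
2. infection-control review 377 days ago vs limit 730 → met
3. bloodborne-pathogen training 26 days ago vs limit 30 → met
4. body-art establishment permit present → met
5. premises liability coverage $775,000 ≥ $775,000 → met
6. autoclave spore test 74 days ago vs limit 120 → met
7. workstations without dedicated sharps container 1 ≤ 2 → met
8. professional liability coverage $205,000 ≥ $200,000 → met
All met.

Yes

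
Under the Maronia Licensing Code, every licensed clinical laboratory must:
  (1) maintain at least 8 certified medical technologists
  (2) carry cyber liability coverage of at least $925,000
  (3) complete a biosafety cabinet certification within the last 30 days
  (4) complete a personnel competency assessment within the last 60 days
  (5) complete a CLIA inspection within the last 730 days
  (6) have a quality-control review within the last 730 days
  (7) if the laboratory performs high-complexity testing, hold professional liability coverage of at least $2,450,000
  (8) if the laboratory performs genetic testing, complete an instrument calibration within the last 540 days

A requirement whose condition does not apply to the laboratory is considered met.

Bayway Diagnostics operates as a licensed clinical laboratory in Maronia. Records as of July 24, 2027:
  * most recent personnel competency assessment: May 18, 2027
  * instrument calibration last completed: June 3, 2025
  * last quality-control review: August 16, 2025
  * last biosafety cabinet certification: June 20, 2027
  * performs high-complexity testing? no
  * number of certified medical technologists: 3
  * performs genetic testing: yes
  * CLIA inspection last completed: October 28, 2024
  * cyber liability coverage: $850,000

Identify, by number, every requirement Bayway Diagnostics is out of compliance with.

1, 2, 3, 4, 5, 8

1. certified medical technologists 3 < 8 → not met
2. cyber liability coverage $850,000 < $925,000 → not met
3. biosafety cabinet certification 34 days ago vs limit 30 → not met
4. personnel competency assessment 67 days ago vs limit 60 → not met
5. CLIA inspection 999 days ago vs limit 730 → not met
6. quality-control review 707 days ago vs limit 730 → met
7. condition 'performs high-complexity testing' does not hold → requirement n/a → met
8. condition 'performs genetic testing' holds; instrument calibration 781 days ago vs limit 540 → not met
Not met: 1, 2, 3, 4, 5, 8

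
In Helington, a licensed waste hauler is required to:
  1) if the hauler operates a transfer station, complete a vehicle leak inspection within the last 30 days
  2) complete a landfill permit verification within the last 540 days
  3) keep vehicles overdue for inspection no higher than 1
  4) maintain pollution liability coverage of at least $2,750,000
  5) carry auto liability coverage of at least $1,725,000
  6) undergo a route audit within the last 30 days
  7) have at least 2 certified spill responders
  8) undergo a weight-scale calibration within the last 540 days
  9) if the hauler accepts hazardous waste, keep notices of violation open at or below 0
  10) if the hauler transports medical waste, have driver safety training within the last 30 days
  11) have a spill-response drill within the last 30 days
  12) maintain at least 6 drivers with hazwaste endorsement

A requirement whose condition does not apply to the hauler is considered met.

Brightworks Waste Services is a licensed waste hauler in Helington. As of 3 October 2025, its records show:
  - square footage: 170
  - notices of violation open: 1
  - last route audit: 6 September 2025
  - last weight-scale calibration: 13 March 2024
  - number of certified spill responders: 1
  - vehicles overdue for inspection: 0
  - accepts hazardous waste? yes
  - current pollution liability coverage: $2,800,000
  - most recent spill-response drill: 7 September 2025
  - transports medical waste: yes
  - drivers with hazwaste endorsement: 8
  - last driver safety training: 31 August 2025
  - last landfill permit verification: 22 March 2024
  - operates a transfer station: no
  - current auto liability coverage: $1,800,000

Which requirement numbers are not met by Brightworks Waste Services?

1. condition 'operates a transfer station' does not hold → requirement n/a → met
2. landfill permit verification 560 days ago vs limit 540 → not met
3. vehicles overdue for inspection 0 ≤ 1 → met
4. pollution liability coverage $2,800,000 ≥ $2,750,000 → met
5. auto liability coverage $1,800,000 ≥ $1,725,000 → met
6. route audit 27 days ago vs limit 30 → met
7. certified spill responders 1 < 2 → not met
8. weight-scale calibration 569 days ago vs limit 540 → not met
9. condition 'accepts hazardous waste' holds; notices of violation open 1 > 0 → not met
10. condition 'transports medical waste' holds; driver safety training 33 days ago vs limit 30 → not met
11. spill-response drill 26 days ago vs limit 30 → met
12. drivers with hazwaste endorsement 8 ≥ 6 → met
Not met: 2, 7, 8, 9, 10

2, 7, 8, 9, 10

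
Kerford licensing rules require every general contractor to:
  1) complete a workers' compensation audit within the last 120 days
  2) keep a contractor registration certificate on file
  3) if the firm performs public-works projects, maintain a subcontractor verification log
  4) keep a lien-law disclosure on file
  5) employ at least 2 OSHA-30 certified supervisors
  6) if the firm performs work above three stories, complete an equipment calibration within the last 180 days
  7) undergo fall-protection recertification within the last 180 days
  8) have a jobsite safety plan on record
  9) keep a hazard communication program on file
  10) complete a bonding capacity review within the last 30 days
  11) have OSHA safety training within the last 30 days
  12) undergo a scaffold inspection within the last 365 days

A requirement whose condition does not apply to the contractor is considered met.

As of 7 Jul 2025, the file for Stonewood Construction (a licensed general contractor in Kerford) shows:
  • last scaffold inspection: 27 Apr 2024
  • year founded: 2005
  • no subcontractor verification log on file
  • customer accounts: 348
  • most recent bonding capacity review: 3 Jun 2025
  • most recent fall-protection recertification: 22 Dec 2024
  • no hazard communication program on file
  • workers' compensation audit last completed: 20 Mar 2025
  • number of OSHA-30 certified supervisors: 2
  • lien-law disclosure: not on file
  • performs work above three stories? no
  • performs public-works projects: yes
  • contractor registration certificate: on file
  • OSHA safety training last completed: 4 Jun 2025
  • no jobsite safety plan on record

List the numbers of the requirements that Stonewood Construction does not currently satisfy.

3, 4, 7, 8, 9, 10, 11, 12

1. workers' compensation audit 109 days ago vs limit 120 → met
2. contractor registration certificate present → met
3. condition 'performs public-works projects' holds; subcontractor verification log absent → not met
4. lien-law disclosure absent → not met
5. OSHA-30 certified supervisors 2 ≥ 2 → met
6. condition 'performs work above three stories' does not hold → requirement n/a → met
7. fall-protection recertification 197 days ago vs limit 180 → not met
8. jobsite safety plan absent → not met
9. hazard communication program absent → not met
10. bonding capacity review 34 days ago vs limit 30 → not met
11. OSHA safety training 33 days ago vs limit 30 → not met
12. scaffold inspection 436 days ago vs limit 365 → not met
Not met: 3, 4, 7, 8, 9, 10, 11, 12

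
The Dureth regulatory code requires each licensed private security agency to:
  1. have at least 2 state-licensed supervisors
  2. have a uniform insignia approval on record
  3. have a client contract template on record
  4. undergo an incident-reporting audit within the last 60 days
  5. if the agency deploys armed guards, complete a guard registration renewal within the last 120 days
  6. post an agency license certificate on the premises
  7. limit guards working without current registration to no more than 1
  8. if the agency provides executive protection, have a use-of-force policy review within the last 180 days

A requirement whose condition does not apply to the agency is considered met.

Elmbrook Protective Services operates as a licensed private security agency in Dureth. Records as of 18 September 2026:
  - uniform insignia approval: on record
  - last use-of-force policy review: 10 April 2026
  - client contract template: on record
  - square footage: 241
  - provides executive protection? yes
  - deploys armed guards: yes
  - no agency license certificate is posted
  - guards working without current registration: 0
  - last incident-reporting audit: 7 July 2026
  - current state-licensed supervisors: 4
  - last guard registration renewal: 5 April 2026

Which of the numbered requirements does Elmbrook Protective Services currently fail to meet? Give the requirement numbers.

4, 5, 6

1. state-licensed supervisors 4 ≥ 2 → met
2. uniform insignia approval present → met
3. client contract template present → met
4. incident-reporting audit 73 days ago vs limit 60 → not met
5. condition 'deploys armed guards' holds; guard registration renewal 166 days ago vs limit 120 → not met
6. agency license certificate absent → not met
7. guards working without current registration 0 ≤ 1 → met
8. condition 'provides executive protection' holds; use-of-force policy review 161 days ago vs limit 180 → met
Not met: 4, 5, 6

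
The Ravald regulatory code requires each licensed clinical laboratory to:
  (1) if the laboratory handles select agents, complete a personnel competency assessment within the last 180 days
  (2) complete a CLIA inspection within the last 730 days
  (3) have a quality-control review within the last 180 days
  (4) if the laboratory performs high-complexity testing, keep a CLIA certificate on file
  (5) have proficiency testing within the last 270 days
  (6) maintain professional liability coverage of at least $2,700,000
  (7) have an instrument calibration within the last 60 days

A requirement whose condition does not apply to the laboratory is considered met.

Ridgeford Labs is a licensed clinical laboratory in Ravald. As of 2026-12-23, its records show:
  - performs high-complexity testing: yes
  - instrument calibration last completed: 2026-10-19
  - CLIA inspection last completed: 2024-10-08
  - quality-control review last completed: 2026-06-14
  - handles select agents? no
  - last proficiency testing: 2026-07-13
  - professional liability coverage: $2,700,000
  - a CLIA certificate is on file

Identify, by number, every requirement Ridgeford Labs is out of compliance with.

1. condition 'handles select agents' does not hold → requirement n/a → met
2. CLIA inspection 806 days ago vs limit 730 → not met
3. quality-control review 192 days ago vs limit 180 → not met
4. condition 'performs high-complexity testing' holds; CLIA certificate present → met
5. proficiency testing 163 days ago vs limit 270 → met
6. professional liability coverage $2,700,000 ≥ $2,700,000 → met
7. instrument calibration 65 days ago vs limit 60 → not met
Not met: 2, 3, 7

2, 3, 7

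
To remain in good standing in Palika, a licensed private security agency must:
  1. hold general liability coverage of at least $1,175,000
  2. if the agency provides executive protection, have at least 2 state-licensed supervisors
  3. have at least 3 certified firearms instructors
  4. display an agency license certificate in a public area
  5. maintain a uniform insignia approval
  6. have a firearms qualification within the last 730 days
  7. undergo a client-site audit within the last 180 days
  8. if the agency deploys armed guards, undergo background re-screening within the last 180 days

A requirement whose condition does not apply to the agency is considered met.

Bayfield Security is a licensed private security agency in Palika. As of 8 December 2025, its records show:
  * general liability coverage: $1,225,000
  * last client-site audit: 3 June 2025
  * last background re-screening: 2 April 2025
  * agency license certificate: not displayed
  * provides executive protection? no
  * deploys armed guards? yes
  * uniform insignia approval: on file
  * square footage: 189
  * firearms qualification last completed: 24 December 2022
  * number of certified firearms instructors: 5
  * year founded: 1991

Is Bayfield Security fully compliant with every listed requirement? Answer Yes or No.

1. general liability coverage $1,225,000 ≥ $1,175,000 → met
2. condition 'provides executive protection' does not hold → requirement n/a → met
3. certified firearms instructors 5 ≥ 3 → met
4. agency license certificate absent → not met
5. uniform insignia approval present → met
6. firearms qualification 1080 days ago vs limit 730 → not met
7. client-site audit 188 days ago vs limit 180 → not met
8. condition 'deploys armed guards' holds; background re-screening 250 days ago vs limit 180 → not met
Not met: 4, 6, 7, 8

No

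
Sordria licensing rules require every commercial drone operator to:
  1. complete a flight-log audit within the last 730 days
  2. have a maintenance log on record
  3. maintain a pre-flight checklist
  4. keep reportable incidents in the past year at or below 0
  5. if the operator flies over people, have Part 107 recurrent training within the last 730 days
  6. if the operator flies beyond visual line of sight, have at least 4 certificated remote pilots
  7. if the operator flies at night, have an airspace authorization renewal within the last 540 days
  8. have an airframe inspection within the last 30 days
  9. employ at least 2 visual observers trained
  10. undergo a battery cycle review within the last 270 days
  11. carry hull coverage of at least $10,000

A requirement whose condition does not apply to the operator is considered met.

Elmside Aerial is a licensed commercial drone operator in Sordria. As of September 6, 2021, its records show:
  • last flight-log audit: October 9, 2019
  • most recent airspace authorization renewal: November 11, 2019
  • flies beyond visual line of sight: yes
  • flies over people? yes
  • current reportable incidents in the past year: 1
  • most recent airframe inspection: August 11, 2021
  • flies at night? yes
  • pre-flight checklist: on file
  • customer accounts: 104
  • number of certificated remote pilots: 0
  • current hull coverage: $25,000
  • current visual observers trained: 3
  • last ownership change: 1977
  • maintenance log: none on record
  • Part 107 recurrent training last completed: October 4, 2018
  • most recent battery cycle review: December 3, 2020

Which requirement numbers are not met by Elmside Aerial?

2, 4, 5, 6, 7, 10

1. flight-log audit 698 days ago vs limit 730 → met
2. maintenance log absent → not met
3. pre-flight checklist present → met
4. reportable incidents in the past year 1 > 0 → not met
5. condition 'flies over people' holds; Part 107 recurrent training 1068 days ago vs limit 730 → not met
6. condition 'flies beyond visual line of sight' holds; certificated remote pilots 0 < 4 → not met
7. condition 'flies at night' holds; airspace authorization renewal 665 days ago vs limit 540 → not met
8. airframe inspection 26 days ago vs limit 30 → met
9. visual observers trained 3 ≥ 2 → met
10. battery cycle review 277 days ago vs limit 270 → not met
11. hull coverage $25,000 ≥ $10,000 → met
Not met: 2, 4, 5, 6, 7, 10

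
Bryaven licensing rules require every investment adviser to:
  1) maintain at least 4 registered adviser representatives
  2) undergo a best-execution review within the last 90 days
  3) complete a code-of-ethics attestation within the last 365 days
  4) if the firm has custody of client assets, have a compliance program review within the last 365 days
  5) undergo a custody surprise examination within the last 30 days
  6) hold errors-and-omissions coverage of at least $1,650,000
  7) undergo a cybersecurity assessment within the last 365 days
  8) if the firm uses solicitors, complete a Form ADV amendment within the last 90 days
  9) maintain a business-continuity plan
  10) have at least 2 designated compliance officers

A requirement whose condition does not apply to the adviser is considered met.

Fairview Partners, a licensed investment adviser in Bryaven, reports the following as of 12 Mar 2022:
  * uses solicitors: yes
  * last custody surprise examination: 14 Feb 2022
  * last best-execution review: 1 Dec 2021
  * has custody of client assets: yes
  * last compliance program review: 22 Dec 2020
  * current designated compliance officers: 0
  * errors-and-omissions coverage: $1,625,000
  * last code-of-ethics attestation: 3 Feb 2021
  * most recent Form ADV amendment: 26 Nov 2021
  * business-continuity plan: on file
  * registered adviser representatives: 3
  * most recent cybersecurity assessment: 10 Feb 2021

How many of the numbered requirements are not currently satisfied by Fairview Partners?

8

1. registered adviser representatives 3 < 4 → not met
2. best-execution review 101 days ago vs limit 90 → not met
3. code-of-ethics attestation 402 days ago vs limit 365 → not met
4. condition 'has custody of client assets' holds; compliance program review 445 days ago vs limit 365 → not met
5. custody surprise examination 26 days ago vs limit 30 → met
6. errors-and-omissions coverage $1,625,000 < $1,650,000 → not met
7. cybersecurity assessment 395 days ago vs limit 365 → not met
8. condition 'uses solicitors' holds; Form ADV amendment 106 days ago vs limit 90 → not met
9. business-continuity plan present → met
10. designated compliance officers 0 < 2 → not met
Not met: 8 of 10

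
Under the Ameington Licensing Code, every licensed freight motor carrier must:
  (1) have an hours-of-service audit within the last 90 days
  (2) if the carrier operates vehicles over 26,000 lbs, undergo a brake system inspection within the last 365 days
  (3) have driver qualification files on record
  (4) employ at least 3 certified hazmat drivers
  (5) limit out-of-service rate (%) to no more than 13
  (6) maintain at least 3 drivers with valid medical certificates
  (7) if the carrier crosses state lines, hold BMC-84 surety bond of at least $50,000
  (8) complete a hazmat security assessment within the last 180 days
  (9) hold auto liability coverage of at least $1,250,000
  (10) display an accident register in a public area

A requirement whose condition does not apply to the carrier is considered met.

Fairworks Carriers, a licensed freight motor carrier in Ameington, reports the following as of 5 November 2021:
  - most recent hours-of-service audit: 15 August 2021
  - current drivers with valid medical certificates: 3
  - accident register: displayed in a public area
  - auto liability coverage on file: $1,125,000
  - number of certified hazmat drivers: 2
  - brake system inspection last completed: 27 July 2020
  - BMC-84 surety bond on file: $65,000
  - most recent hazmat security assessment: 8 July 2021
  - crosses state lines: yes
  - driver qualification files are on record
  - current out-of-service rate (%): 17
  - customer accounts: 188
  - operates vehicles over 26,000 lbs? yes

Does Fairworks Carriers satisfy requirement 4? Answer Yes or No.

No

4. certified hazmat drivers 2 < 3 → not met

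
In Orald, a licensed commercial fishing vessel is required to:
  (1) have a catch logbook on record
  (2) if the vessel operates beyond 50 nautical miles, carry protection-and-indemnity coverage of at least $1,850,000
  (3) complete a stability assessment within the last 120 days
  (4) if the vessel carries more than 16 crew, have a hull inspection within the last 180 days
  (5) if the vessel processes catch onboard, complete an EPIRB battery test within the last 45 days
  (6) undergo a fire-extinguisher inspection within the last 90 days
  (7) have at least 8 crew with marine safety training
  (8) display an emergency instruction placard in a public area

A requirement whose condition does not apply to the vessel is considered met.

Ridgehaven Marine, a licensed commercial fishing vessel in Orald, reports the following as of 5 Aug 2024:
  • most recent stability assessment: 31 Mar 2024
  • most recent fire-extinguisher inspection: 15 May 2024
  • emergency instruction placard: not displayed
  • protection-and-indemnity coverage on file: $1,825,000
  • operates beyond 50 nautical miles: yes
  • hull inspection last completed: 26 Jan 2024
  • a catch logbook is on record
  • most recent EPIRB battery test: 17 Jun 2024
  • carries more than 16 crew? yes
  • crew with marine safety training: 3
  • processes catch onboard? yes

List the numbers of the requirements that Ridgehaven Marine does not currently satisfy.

2, 3, 4, 5, 7, 8

1. catch logbook present → met
2. condition 'operates beyond 50 nautical miles' holds; protection-and-indemnity coverage $1,825,000 < $1,850,000 → not met
3. stability assessment 127 days ago vs limit 120 → not met
4. condition 'carries more than 16 crew' holds; hull inspection 192 days ago vs limit 180 → not met
5. condition 'processes catch onboard' holds; EPIRB battery test 49 days ago vs limit 45 → not met
6. fire-extinguisher inspection 82 days ago vs limit 90 → met
7. crew with marine safety training 3 < 8 → not met
8. emergency instruction placard absent → not met
Not met: 2, 3, 4, 5, 7, 8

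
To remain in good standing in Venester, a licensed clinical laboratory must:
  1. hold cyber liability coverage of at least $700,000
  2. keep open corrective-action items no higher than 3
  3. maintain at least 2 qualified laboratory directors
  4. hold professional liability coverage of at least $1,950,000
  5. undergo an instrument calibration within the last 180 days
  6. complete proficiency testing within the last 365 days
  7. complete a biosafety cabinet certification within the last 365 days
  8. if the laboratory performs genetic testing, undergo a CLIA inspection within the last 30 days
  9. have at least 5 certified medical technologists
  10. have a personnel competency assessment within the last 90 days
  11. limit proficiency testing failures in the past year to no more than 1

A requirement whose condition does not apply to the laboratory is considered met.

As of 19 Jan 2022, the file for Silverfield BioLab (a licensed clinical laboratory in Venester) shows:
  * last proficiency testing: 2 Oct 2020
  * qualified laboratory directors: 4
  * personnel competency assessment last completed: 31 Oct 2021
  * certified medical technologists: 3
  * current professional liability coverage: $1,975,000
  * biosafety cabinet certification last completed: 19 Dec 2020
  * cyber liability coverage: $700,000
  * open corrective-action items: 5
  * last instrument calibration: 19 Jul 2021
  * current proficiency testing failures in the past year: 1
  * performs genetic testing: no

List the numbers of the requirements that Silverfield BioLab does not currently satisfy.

2, 5, 6, 7, 9

1. cyber liability coverage $700,000 ≥ $700,000 → met
2. open corrective-action items 5 > 3 → not met
3. qualified laboratory directors 4 ≥ 2 → met
4. professional liability coverage $1,975,000 ≥ $1,950,000 → met
5. instrument calibration 184 days ago vs limit 180 → not met
6. proficiency testing 474 days ago vs limit 365 → not met
7. biosafety cabinet certification 396 days ago vs limit 365 → not met
8. condition 'performs genetic testing' does not hold → requirement n/a → met
9. certified medical technologists 3 < 5 → not met
10. personnel competency assessment 80 days ago vs limit 90 → met
11. proficiency testing failures in the past year 1 ≤ 1 → met
Not met: 2, 5, 6, 7, 9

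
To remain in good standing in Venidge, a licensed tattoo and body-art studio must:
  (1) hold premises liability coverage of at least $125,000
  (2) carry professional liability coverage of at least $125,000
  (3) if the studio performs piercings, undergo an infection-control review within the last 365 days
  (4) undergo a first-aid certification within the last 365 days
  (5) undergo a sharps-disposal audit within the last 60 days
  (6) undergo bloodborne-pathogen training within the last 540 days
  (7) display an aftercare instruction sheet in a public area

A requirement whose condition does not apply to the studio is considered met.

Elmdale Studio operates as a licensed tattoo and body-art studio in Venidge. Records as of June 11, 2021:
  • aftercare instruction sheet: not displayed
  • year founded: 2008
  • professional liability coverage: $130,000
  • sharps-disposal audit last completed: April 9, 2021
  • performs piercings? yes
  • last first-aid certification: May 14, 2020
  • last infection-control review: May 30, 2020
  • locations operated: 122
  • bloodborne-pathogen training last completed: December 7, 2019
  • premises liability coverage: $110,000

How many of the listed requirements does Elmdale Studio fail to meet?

1. premises liability coverage $110,000 < $125,000 → not met
2. professional liability coverage $130,000 ≥ $125,000 → met
3. condition 'performs piercings' holds; infection-control review 377 days ago vs limit 365 → not met
4. first-aid certification 393 days ago vs limit 365 → not met
5. sharps-disposal audit 63 days ago vs limit 60 → not met
6. bloodborne-pathogen training 552 days ago vs limit 540 → not met
7. aftercare instruction sheet absent → not met
Not met: 6 of 7

6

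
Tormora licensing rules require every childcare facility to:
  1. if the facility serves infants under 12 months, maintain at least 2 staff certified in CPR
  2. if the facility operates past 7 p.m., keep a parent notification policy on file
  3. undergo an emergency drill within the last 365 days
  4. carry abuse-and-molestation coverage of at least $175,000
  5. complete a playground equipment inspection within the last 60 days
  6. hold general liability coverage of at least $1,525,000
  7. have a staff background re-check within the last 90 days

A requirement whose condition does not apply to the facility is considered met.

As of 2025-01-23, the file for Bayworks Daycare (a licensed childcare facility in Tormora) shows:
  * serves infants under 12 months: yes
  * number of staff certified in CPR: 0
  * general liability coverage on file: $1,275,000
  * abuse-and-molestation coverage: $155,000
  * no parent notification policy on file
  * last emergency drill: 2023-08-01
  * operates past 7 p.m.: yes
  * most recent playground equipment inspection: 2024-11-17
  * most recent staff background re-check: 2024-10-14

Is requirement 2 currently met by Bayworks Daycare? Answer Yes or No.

No

2. condition 'operates past 7 p.m.' holds; parent notification policy absent → not met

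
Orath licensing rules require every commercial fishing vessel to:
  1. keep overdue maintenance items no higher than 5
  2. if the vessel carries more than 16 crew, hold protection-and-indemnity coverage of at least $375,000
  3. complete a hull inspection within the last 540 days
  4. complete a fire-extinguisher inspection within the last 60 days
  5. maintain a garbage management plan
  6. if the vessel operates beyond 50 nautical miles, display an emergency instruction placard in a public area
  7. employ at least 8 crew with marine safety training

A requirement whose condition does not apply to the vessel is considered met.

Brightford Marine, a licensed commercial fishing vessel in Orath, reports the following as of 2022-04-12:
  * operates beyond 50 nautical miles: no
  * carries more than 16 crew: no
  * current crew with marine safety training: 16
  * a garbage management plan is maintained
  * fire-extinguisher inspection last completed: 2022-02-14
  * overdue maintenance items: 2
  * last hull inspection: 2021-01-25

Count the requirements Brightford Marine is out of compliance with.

1. overdue maintenance items 2 ≤ 5 → met
2. condition 'carries more than 16 crew' does not hold → requirement n/a → met
3. hull inspection 442 days ago vs limit 540 → met
4. fire-extinguisher inspection 57 days ago vs limit 60 → met
5. garbage management plan present → met
6. condition 'operates beyond 50 nautical miles' does not hold → requirement n/a → met
7. crew with marine safety training 16 ≥ 8 → met
Not met: 0 of 7

0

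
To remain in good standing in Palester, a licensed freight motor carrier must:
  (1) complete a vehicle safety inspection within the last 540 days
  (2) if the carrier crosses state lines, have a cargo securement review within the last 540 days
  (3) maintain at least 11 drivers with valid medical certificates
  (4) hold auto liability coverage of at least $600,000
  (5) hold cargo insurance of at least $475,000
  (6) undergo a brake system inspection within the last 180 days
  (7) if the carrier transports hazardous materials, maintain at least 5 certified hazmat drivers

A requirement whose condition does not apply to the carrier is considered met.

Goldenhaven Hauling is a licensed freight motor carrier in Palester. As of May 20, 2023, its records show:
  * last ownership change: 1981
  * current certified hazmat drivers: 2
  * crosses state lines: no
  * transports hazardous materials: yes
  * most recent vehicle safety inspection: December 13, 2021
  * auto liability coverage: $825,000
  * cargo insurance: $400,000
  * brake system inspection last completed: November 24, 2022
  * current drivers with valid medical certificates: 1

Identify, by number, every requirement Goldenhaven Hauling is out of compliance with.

3, 5, 7

1. vehicle safety inspection 523 days ago vs limit 540 → met
2. condition 'crosses state lines' does not hold → requirement n/a → met
3. drivers with valid medical certificates 1 < 11 → not met
4. auto liability coverage $825,000 ≥ $600,000 → met
5. cargo insurance $400,000 < $475,000 → not met
6. brake system inspection 177 days ago vs limit 180 → met
7. condition 'transports hazardous materials' holds; certified hazmat drivers 2 < 5 → not met
Not met: 3, 5, 7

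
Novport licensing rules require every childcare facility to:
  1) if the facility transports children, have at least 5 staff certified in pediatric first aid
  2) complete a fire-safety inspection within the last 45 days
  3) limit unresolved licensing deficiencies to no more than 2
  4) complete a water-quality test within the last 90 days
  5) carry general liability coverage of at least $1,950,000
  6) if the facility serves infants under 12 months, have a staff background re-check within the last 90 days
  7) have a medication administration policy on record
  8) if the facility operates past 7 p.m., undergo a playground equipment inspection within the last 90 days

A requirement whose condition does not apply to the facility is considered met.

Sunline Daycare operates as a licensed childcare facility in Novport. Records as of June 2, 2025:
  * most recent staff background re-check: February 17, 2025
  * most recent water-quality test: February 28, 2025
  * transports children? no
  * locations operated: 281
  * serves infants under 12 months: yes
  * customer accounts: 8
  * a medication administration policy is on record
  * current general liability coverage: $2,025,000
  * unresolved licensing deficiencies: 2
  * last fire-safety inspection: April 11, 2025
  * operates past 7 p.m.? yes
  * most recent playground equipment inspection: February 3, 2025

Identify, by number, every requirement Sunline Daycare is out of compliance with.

1. condition 'transports children' does not hold → requirement n/a → met
2. fire-safety inspection 52 days ago vs limit 45 → not met
3. unresolved licensing deficiencies 2 ≤ 2 → met
4. water-quality test 94 days ago vs limit 90 → not met
5. general liability coverage $2,025,000 ≥ $1,950,000 → met
6. condition 'serves infants under 12 months' holds; staff background re-check 105 days ago vs limit 90 → not met
7. medication administration policy present → met
8. condition 'operates past 7 p.m.' holds; playground equipment inspection 119 days ago vs limit 90 → not met
Not met: 2, 4, 6, 8

2, 4, 6, 8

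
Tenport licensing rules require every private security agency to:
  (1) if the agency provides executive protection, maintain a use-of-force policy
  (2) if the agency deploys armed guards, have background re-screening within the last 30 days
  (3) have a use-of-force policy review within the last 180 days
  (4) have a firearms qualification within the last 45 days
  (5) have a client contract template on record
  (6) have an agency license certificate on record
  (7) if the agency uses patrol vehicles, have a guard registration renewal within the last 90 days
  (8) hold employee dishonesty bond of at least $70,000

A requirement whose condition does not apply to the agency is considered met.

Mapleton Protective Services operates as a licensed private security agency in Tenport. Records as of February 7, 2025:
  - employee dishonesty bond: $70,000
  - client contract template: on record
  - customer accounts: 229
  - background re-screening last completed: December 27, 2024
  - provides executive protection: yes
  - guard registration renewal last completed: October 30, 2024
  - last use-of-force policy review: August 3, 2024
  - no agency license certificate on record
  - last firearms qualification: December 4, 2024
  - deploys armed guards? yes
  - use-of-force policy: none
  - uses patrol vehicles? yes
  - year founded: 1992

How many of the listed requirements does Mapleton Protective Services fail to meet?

6

1. condition 'provides executive protection' holds; use-of-force policy absent → not met
2. condition 'deploys armed guards' holds; background re-screening 42 days ago vs limit 30 → not met
3. use-of-force policy review 188 days ago vs limit 180 → not met
4. firearms qualification 65 days ago vs limit 45 → not met
5. client contract template present → met
6. agency license certificate absent → not met
7. condition 'uses patrol vehicles' holds; guard registration renewal 100 days ago vs limit 90 → not met
8. employee dishonesty bond $70,000 ≥ $70,000 → met
Not met: 6 of 8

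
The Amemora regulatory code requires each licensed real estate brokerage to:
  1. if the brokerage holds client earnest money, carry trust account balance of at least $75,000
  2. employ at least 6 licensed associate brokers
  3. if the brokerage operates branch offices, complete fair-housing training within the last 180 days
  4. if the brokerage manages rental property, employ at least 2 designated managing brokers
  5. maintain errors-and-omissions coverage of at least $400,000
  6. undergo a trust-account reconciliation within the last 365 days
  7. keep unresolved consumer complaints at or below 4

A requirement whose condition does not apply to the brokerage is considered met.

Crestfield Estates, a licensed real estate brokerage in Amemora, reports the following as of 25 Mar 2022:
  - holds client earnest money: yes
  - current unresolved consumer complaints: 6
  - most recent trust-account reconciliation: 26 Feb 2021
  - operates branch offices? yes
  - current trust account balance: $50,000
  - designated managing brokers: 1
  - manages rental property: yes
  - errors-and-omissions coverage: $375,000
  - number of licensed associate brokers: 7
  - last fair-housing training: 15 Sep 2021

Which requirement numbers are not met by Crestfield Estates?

1. condition 'holds client earnest money' holds; trust account balance $50,000 < $75,000 → not met
2. licensed associate brokers 7 ≥ 6 → met
3. condition 'operates branch offices' holds; fair-housing training 191 days ago vs limit 180 → not met
4. condition 'manages rental property' holds; designated managing brokers 1 < 2 → not met
5. errors-and-omissions coverage $375,000 < $400,000 → not met
6. trust-account reconciliation 392 days ago vs limit 365 → not met
7. unresolved consumer complaints 6 > 4 → not met
Not met: 1, 3, 4, 5, 6, 7

1, 3, 4, 5, 6, 7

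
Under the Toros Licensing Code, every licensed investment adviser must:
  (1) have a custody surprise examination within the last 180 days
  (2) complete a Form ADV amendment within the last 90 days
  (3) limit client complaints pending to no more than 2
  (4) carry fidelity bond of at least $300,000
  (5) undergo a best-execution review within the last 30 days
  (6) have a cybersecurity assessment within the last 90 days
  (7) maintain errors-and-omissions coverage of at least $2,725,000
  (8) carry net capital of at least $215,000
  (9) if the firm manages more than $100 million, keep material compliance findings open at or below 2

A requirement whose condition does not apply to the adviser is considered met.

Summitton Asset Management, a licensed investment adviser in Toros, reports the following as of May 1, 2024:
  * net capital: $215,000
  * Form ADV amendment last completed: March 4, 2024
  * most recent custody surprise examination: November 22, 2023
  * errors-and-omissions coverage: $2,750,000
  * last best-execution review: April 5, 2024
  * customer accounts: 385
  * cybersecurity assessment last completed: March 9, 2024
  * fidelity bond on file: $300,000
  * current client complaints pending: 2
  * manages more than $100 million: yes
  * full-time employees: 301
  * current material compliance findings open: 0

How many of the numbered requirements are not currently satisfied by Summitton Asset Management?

0

1. custody surprise examination 161 days ago vs limit 180 → met
2. Form ADV amendment 58 days ago vs limit 90 → met
3. client complaints pending 2 ≤ 2 → met
4. fidelity bond $300,000 ≥ $300,000 → met
5. best-execution review 26 days ago vs limit 30 → met
6. cybersecurity assessment 53 days ago vs limit 90 → met
7. errors-and-omissions coverage $2,750,000 ≥ $2,725,000 → met
8. net capital $215,000 ≥ $215,000 → met
9. condition 'manages more than $100 million' holds; material compliance findings open 0 ≤ 2 → met
Not met: 0 of 9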